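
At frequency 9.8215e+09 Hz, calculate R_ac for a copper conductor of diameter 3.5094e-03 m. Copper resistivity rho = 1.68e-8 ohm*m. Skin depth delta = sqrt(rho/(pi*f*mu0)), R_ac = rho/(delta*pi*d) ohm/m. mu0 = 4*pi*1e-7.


delta = sqrt(1.68e-8 / (pi * 9.8215e+09 * 4*pi*1e-7)) = 6.582424e-07 m
R_ac = 1.68e-8 / (6.582424e-07 * pi * 3.5094e-03) = 2.315 ohm/m

2.315 ohm/m


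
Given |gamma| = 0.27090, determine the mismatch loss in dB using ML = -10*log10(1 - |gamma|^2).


ML = -10 * log10(1 - 0.27090^2) = -10 * log10(0.92661319) = 0.3310 dB

0.3310 dB


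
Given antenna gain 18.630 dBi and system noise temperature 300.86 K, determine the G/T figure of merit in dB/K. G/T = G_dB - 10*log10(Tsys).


G/T = 18.630 - 10*log10(300.86) = 18.630 - 24.78364 = -6.154 dB/K

-6.154 dB/K


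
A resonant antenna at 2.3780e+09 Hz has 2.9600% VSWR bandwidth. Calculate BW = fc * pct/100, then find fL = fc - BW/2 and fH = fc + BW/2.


BW = 2.3780e+09 * 2.9600/100 = 7.038880e+07 Hz
fL = 2.3780e+09 - 7.038880e+07/2 = 2.343e+09 Hz
fH = 2.3780e+09 + 7.038880e+07/2 = 2.413e+09 Hz

BW=7.039e+07 Hz, fL=2.343e+09 Hz, fH=2.413e+09 Hz


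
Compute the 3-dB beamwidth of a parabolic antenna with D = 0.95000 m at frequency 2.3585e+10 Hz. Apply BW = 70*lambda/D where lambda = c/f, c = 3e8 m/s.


lambda = c / f = 3.0000e+08 / 2.3585e+10 = 0.01271995 m
BW = 70 * 0.01271995 / 0.95000 = 0.9373 deg

0.9373 deg


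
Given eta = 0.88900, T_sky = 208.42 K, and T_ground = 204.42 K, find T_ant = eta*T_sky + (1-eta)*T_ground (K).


T_ant = 0.88900 * 208.42 + (1 - 0.88900) * 204.42 = 208.0 K

208.0 K


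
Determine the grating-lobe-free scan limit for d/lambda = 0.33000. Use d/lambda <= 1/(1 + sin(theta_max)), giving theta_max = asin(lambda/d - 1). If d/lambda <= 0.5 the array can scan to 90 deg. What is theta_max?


lambda/d - 1 = 1/0.33000 - 1 = 2.030303 >= 1
d/lambda <= 0.5, so the array can scan to endfire without grating lobes: theta_max = 90 deg

90 deg


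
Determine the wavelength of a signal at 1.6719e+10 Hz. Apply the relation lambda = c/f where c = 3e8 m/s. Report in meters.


lambda = c / f = 3.0000e+08 / 1.6719e+10 = 0.01794 m

0.01794 m


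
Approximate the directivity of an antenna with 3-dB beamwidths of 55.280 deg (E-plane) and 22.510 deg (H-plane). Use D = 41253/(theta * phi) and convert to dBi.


D_linear = 41253 / (55.280 * 22.510) = 33.15217
D_dBi = 10 * log10(33.15217) = 15.21 dBi

15.21 dBi


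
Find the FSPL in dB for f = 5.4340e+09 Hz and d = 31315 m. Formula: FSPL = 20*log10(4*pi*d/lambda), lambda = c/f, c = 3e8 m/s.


lambda = c / f = 3.0000e+08 / 5.4340e+09 = 0.05520795 m
FSPL = 20 * log10(4*pi*31315/0.05520795) = 137.1 dB

137.1 dB


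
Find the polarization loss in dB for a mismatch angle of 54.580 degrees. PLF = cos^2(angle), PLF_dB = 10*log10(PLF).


PLF_linear = cos^2(54.580 deg) = 0.3358964
PLF_dB = 10 * log10(0.3358964) = -4.738 dB

-4.738 dB


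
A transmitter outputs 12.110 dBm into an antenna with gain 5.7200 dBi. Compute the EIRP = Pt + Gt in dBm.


EIRP = Pt + Gt = 12.110 + 5.7200 = 17.83 dBm

17.83 dBm


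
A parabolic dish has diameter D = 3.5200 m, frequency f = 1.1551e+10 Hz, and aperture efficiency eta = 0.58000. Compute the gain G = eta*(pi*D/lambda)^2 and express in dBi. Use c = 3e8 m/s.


lambda = c / f = 3.0000e+08 / 1.1551e+10 = 0.02597178 m
G_linear = 0.58000 * (pi * 3.5200 / 0.02597178)^2 = 105150.1
G_dBi = 10 * log10(105150.1) = 50.22 dBi

50.22 dBi


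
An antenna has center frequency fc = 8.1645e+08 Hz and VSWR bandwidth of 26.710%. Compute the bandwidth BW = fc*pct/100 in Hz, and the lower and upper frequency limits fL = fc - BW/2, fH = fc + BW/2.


BW = 8.1645e+08 * 26.710/100 = 2.180738e+08 Hz
fL = 8.1645e+08 - 2.180738e+08/2 = 7.074e+08 Hz
fH = 8.1645e+08 + 2.180738e+08/2 = 9.255e+08 Hz

BW=2.181e+08 Hz, fL=7.074e+08 Hz, fH=9.255e+08 Hz


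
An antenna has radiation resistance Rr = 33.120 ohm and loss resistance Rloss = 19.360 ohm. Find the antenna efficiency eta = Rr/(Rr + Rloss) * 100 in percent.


eta = 33.120 / (33.120 + 19.360) * 100 = 63.11%

63.11%


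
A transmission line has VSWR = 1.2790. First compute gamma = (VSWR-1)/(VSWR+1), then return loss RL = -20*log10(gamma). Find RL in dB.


gamma = (1.2790 - 1) / (1.2790 + 1) = 0.1224221
RL = -20 * log10(0.1224221) = 18.24 dB

18.24 dB


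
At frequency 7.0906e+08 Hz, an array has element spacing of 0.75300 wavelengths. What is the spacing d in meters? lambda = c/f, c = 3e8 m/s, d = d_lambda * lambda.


lambda = c / f = 3.0000e+08 / 7.0906e+08 = 0.4230954 m
d = 0.75300 * 0.4230954 = 0.3186 m

0.3186 m


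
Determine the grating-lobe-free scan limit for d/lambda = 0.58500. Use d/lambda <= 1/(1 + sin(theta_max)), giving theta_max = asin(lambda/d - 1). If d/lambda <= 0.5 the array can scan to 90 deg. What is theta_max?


lambda/d - 1 = 1/0.58500 - 1 = 0.7094017
theta_max = asin(0.7094017) = 45.19 deg

45.19 deg


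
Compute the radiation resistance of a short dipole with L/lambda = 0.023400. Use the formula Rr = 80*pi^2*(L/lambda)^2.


Rr = 80 * pi^2 * (0.023400)^2 = 80 * 9.869604 * 5.475600e-04 = 0.4323 ohm

0.4323 ohm


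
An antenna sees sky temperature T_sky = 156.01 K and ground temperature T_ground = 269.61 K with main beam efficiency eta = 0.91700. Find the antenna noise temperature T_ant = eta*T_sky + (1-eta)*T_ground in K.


T_ant = 0.91700 * 156.01 + (1 - 0.91700) * 269.61 = 165.4 K

165.4 K


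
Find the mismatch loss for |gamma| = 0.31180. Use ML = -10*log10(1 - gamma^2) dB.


ML = -10 * log10(1 - 0.31180^2) = -10 * log10(0.90278076) = 0.4442 dB

0.4442 dB


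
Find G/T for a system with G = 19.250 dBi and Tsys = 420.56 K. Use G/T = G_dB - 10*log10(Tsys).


G/T = 19.250 - 10*log10(420.56) = 19.250 - 26.23828 = -6.988 dB/K

-6.988 dB/K


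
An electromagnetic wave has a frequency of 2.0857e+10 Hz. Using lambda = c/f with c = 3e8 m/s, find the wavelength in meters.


lambda = c / f = 3.0000e+08 / 2.0857e+10 = 0.01438 m

0.01438 m


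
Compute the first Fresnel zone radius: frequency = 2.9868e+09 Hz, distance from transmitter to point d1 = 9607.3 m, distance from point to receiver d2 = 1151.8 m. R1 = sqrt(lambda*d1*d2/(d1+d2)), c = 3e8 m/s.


lambda = c / f = 3.0000e+08 / 2.9868e+09 = 0.1004419 m
R1 = sqrt(0.1004419 * 9607.3 * 1151.8 / (9607.3 + 1151.8)) = 10.16 m

10.16 m


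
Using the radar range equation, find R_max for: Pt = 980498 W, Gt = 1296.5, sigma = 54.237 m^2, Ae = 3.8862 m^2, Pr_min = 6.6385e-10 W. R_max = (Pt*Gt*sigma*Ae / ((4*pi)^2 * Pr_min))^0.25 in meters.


R^4 = 980498*1296.5*54.237*3.8862 / ((4*pi)^2 * 6.6385e-10) = 2.555938e+18
R_max = 2.555938e+18^0.25 = 39984 m

39984 m


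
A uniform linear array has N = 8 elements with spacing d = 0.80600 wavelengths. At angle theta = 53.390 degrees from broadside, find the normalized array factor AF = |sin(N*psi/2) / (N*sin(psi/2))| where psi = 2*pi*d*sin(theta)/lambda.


psi = 2*pi*0.80600*sin(53.390 deg) = 4.065139 rad
AF = |sin(8*4.065139/2) / (8*sin(4.065139/2))| = 0.07329

0.07329


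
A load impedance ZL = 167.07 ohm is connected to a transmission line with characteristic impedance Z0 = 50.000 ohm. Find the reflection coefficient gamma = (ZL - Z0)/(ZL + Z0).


gamma = (167.07 - 50.000) / (167.07 + 50.000) = 0.5393

0.5393


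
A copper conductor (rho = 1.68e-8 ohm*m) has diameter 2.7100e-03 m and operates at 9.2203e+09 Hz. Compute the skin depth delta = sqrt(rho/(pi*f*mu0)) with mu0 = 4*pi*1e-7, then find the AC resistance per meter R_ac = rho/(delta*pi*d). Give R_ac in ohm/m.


delta = sqrt(1.68e-8 / (pi * 9.2203e+09 * 4*pi*1e-7)) = 6.793636e-07 m
R_ac = 1.68e-8 / (6.793636e-07 * pi * 2.7100e-03) = 2.905 ohm/m

2.905 ohm/m


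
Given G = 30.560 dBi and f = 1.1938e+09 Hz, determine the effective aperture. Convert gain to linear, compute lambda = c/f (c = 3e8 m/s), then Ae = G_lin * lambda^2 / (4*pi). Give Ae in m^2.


lambda = c / f = 3.0000e+08 / 1.1938e+09 = 0.2512984 m
G_linear = 10^(30.560/10) = 1137.627
Ae = G_linear * lambda^2 / (4*pi) = 1137.627 * 0.2512984^2 / (4*pi) = 5.717 m^2

5.717 m^2


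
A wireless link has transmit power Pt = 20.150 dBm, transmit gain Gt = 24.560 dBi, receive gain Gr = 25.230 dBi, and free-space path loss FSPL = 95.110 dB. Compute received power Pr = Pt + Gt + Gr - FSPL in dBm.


Pr = 20.150 + 24.560 + 25.230 - 95.110 = -25.17 dBm

-25.17 dBm


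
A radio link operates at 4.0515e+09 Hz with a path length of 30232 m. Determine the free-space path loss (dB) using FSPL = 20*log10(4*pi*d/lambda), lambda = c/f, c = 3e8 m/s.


lambda = c / f = 3.0000e+08 / 4.0515e+09 = 0.07404665 m
FSPL = 20 * log10(4*pi*30232/0.07404665) = 134.2 dB

134.2 dB


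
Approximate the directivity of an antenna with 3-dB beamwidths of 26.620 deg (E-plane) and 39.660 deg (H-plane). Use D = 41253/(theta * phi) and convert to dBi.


D_linear = 41253 / (26.620 * 39.660) = 39.07462
D_dBi = 10 * log10(39.07462) = 15.92 dBi

15.92 dBi


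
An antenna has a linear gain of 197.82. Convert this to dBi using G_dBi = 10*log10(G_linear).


G_dBi = 10 * log10(197.82) = 22.96 dBi

22.96 dBi


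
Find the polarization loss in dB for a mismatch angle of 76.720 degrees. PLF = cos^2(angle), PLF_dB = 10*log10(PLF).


PLF_linear = cos^2(76.720 deg) = 0.05276669
PLF_dB = 10 * log10(0.05276669) = -12.78 dB

-12.78 dB


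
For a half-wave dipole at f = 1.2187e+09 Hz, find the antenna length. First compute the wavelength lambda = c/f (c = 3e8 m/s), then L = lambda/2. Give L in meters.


lambda = c / f = 3.0000e+08 / 1.2187e+09 = 0.2461639 m
L = lambda / 2 = 0.2461639 / 2 = 0.1231 m

0.1231 m


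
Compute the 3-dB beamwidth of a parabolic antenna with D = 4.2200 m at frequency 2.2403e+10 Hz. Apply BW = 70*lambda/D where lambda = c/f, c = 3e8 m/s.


lambda = c / f = 3.0000e+08 / 2.2403e+10 = 0.01339106 m
BW = 70 * 0.01339106 / 4.2200 = 0.2221 deg

0.2221 deg


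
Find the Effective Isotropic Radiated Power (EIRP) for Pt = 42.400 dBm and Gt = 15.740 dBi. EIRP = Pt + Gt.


EIRP = Pt + Gt = 42.400 + 15.740 = 58.14 dBm

58.14 dBm


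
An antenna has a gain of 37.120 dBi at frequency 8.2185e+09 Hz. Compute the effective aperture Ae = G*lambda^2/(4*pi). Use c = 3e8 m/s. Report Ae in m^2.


lambda = c / f = 3.0000e+08 / 8.2185e+09 = 0.03650301 m
G_linear = 10^(37.120/10) = 5152.286
Ae = G_linear * lambda^2 / (4*pi) = 5152.286 * 0.03650301^2 / (4*pi) = 0.5463 m^2

0.5463 m^2


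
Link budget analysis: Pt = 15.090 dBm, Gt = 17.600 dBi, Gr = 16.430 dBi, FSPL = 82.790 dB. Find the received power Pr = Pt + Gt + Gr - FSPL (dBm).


Pr = 15.090 + 17.600 + 16.430 - 82.790 = -33.67 dBm

-33.67 dBm


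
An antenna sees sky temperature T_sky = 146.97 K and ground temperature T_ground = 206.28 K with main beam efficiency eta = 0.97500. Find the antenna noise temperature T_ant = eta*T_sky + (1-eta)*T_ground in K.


T_ant = 0.97500 * 146.97 + (1 - 0.97500) * 206.28 = 148.5 K

148.5 K


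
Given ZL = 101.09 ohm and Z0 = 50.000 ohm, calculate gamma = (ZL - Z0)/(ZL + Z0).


gamma = (101.09 - 50.000) / (101.09 + 50.000) = 0.3381

0.3381


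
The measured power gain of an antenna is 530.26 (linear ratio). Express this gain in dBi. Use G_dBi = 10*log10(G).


G_dBi = 10 * log10(530.26) = 27.24 dBi

27.24 dBi


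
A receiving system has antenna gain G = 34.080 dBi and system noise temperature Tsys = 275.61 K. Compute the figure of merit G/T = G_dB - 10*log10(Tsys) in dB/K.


G/T = 34.080 - 10*log10(275.61) = 34.080 - 24.40295 = 9.677 dB/K

9.677 dB/K


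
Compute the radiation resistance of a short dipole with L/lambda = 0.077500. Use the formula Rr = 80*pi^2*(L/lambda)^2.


Rr = 80 * pi^2 * (0.077500)^2 = 80 * 9.869604 * 6.006250e-03 = 4.742 ohm

4.742 ohm


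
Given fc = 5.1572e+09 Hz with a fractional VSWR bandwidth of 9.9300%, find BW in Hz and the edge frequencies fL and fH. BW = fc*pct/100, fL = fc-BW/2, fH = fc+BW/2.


BW = 5.1572e+09 * 9.9300/100 = 5.121100e+08 Hz
fL = 5.1572e+09 - 5.121100e+08/2 = 4.901e+09 Hz
fH = 5.1572e+09 + 5.121100e+08/2 = 5.413e+09 Hz

BW=5.121e+08 Hz, fL=4.901e+09 Hz, fH=5.413e+09 Hz


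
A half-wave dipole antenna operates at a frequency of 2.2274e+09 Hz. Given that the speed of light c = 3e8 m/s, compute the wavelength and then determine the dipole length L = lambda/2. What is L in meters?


lambda = c / f = 3.0000e+08 / 2.2274e+09 = 0.1346862 m
L = lambda / 2 = 0.1346862 / 2 = 0.06734 m

0.06734 m


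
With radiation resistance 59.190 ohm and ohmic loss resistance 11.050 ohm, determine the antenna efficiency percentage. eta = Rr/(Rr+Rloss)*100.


eta = 59.190 / (59.190 + 11.050) * 100 = 84.27%

84.27%


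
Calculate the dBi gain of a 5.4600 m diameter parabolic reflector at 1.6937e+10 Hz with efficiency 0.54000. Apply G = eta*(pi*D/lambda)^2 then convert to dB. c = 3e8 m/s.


lambda = c / f = 3.0000e+08 / 1.6937e+10 = 0.01771270 m
G_linear = 0.54000 * (pi * 5.4600 / 0.01771270)^2 = 506418.1
G_dBi = 10 * log10(506418.1) = 57.05 dBi

57.05 dBi


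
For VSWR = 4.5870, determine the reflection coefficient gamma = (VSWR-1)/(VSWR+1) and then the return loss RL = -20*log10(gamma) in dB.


gamma = (4.5870 - 1) / (4.5870 + 1) = 0.6420261
RL = -20 * log10(0.6420261) = 3.849 dB

3.849 dB


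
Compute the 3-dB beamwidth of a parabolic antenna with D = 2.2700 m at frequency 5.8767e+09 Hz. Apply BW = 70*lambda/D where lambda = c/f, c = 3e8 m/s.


lambda = c / f = 3.0000e+08 / 5.8767e+09 = 0.05104906 m
BW = 70 * 0.05104906 / 2.2700 = 1.574 deg

1.574 deg


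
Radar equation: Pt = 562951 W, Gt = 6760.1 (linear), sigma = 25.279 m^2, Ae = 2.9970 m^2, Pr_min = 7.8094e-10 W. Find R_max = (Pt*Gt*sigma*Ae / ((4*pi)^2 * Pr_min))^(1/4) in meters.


R^4 = 562951*6760.1*25.279*2.9970 / ((4*pi)^2 * 7.8094e-10) = 2.337938e+18
R_max = 2.337938e+18^0.25 = 39103 m

39103 m


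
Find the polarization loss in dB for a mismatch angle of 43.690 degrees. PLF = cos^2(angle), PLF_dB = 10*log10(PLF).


PLF_linear = cos^2(43.690 deg) = 0.5228558
PLF_dB = 10 * log10(0.5228558) = -2.816 dB

-2.816 dB


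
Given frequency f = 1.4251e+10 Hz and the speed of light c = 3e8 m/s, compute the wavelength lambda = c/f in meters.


lambda = c / f = 3.0000e+08 / 1.4251e+10 = 0.02105 m

0.02105 m


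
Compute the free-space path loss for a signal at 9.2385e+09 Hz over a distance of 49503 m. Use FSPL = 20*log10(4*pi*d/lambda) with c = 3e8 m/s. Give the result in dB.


lambda = c / f = 3.0000e+08 / 9.2385e+09 = 0.03247280 m
FSPL = 20 * log10(4*pi*49503/0.03247280) = 145.6 dB

145.6 dB


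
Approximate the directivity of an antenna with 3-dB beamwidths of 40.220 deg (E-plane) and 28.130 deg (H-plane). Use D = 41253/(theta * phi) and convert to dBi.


D_linear = 41253 / (40.220 * 28.130) = 36.46227
D_dBi = 10 * log10(36.46227) = 15.62 dBi

15.62 dBi


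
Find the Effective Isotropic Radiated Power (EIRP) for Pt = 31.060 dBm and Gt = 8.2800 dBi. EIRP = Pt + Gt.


EIRP = Pt + Gt = 31.060 + 8.2800 = 39.34 dBm

39.34 dBm


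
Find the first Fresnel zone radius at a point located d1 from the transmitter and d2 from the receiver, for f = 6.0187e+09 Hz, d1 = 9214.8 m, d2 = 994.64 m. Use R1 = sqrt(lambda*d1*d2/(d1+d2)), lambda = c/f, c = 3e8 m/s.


lambda = c / f = 3.0000e+08 / 6.0187e+09 = 0.04984465 m
R1 = sqrt(0.04984465 * 9214.8 * 994.64 / (9214.8 + 994.64)) = 6.689 m

6.689 m


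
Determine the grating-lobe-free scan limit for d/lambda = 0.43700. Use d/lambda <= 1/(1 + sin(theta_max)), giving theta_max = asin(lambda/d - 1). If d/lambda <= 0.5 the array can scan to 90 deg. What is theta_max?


lambda/d - 1 = 1/0.43700 - 1 = 1.288330 >= 1
d/lambda <= 0.5, so the array can scan to endfire without grating lobes: theta_max = 90 deg

90 deg


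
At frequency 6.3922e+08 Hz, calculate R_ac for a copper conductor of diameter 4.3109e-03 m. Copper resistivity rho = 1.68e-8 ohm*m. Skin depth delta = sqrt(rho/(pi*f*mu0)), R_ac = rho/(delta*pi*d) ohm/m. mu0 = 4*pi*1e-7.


delta = sqrt(1.68e-8 / (pi * 6.3922e+08 * 4*pi*1e-7)) = 2.580178e-06 m
R_ac = 1.68e-8 / (2.580178e-06 * pi * 4.3109e-03) = 0.4808 ohm/m

0.4808 ohm/m


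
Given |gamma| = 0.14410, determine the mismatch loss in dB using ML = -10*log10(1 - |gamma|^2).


ML = -10 * log10(1 - 0.14410^2) = -10 * log10(0.97923519) = 0.09113 dB

0.09113 dB


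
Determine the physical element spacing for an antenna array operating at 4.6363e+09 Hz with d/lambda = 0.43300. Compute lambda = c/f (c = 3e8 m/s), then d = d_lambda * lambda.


lambda = c / f = 3.0000e+08 / 4.6363e+09 = 0.06470677 m
d = 0.43300 * 0.06470677 = 0.02802 m

0.02802 m


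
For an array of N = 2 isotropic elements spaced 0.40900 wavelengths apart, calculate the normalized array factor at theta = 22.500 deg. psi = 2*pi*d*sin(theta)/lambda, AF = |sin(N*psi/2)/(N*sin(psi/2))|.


psi = 2*pi*0.40900*sin(22.500 deg) = 0.9834286 rad
AF = |sin(2*0.9834286/2) / (2*sin(0.9834286/2))| = 0.8815

0.8815


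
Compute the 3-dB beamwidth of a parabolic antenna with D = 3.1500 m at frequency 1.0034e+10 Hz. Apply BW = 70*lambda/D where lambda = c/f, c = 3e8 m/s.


lambda = c / f = 3.0000e+08 / 1.0034e+10 = 0.02989835 m
BW = 70 * 0.02989835 / 3.1500 = 0.6644 deg

0.6644 deg


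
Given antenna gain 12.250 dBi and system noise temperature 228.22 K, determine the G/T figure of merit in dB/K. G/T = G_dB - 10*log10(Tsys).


G/T = 12.250 - 10*log10(228.22) = 12.250 - 23.58354 = -11.33 dB/K

-11.33 dB/K


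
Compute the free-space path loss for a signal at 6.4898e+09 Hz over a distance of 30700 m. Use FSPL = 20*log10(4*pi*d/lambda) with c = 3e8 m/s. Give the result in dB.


lambda = c / f = 3.0000e+08 / 6.4898e+09 = 0.04622639 m
FSPL = 20 * log10(4*pi*30700/0.04622639) = 138.4 dB

138.4 dB


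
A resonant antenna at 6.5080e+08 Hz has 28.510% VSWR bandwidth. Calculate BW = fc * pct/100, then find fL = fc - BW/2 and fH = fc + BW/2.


BW = 6.5080e+08 * 28.510/100 = 1.855431e+08 Hz
fL = 6.5080e+08 - 1.855431e+08/2 = 5.580e+08 Hz
fH = 6.5080e+08 + 1.855431e+08/2 = 7.436e+08 Hz

BW=1.855e+08 Hz, fL=5.580e+08 Hz, fH=7.436e+08 Hz


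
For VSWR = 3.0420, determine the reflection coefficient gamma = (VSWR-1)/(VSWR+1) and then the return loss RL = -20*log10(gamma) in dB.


gamma = (3.0420 - 1) / (3.0420 + 1) = 0.5051954
RL = -20 * log10(0.5051954) = 5.931 dB

5.931 dB


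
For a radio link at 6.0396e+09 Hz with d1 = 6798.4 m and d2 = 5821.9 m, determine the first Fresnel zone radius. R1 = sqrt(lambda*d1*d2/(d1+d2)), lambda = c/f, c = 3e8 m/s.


lambda = c / f = 3.0000e+08 / 6.0396e+09 = 0.04967216 m
R1 = sqrt(0.04967216 * 6798.4 * 5821.9 / (6798.4 + 5821.9)) = 12.48 m

12.48 m


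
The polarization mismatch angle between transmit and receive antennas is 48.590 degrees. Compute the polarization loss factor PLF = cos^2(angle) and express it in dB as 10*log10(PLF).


PLF_linear = cos^2(48.590 deg) = 0.4375065
PLF_dB = 10 * log10(0.4375065) = -3.590 dB

-3.590 dB


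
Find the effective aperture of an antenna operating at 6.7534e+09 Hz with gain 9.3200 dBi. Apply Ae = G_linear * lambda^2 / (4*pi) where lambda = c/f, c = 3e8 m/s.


lambda = c / f = 3.0000e+08 / 6.7534e+09 = 0.04442207 m
G_linear = 10^(9.3200/10) = 8.550667
Ae = G_linear * lambda^2 / (4*pi) = 8.550667 * 0.04442207^2 / (4*pi) = 1.343e-03 m^2

1.343e-03 m^2


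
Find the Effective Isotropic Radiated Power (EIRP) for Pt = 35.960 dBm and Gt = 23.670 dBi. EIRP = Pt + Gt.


EIRP = Pt + Gt = 35.960 + 23.670 = 59.63 dBm

59.63 dBm


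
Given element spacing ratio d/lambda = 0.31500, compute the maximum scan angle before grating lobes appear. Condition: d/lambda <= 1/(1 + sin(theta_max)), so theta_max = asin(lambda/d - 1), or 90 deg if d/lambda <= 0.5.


lambda/d - 1 = 1/0.31500 - 1 = 2.174603 >= 1
d/lambda <= 0.5, so the array can scan to endfire without grating lobes: theta_max = 90 deg

90 deg


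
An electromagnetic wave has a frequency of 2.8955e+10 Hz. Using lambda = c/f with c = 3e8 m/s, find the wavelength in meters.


lambda = c / f = 3.0000e+08 / 2.8955e+10 = 0.01036 m

0.01036 m


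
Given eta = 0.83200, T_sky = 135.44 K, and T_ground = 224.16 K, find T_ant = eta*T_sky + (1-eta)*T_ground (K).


T_ant = 0.83200 * 135.44 + (1 - 0.83200) * 224.16 = 150.3 K

150.3 K


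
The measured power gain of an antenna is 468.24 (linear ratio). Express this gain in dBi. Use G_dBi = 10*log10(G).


G_dBi = 10 * log10(468.24) = 26.70 dBi

26.70 dBi


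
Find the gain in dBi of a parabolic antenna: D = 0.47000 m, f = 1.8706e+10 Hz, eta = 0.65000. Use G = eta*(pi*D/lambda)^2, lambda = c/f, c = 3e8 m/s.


lambda = c / f = 3.0000e+08 / 1.8706e+10 = 0.01603763 m
G_linear = 0.65000 * (pi * 0.47000 / 0.01603763)^2 = 5509.706
G_dBi = 10 * log10(5509.706) = 37.41 dBi

37.41 dBi


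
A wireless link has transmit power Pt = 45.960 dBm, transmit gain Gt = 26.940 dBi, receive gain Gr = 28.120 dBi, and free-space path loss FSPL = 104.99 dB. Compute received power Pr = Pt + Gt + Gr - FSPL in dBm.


Pr = 45.960 + 26.940 + 28.120 - 104.99 = -3.97 dBm

-3.97 dBm


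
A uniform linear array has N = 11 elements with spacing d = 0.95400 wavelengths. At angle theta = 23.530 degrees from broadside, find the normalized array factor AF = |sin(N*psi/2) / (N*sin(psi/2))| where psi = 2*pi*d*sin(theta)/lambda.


psi = 2*pi*0.95400*sin(23.530 deg) = 2.393043 rad
AF = |sin(11*2.393043/2) / (11*sin(2.393043/2))| = 0.05477

0.05477


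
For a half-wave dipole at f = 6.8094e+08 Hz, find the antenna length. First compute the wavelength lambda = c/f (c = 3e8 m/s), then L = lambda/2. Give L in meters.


lambda = c / f = 3.0000e+08 / 6.8094e+08 = 0.4405675 m
L = lambda / 2 = 0.4405675 / 2 = 0.2203 m

0.2203 m


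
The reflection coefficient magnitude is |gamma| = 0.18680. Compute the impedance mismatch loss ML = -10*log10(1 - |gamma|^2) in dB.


ML = -10 * log10(1 - 0.18680^2) = -10 * log10(0.96510576) = 0.1543 dB

0.1543 dB


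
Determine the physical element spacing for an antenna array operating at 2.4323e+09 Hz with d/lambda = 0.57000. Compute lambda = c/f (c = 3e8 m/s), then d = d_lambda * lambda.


lambda = c / f = 3.0000e+08 / 2.4323e+09 = 0.1233400 m
d = 0.57000 * 0.1233400 = 0.07030 m

0.07030 m


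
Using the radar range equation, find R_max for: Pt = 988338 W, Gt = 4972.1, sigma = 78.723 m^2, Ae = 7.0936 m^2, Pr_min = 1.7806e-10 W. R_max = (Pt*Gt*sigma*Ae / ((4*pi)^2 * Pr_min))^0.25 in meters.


R^4 = 988338*4972.1*78.723*7.0936 / ((4*pi)^2 * 1.7806e-10) = 9.759500e+19
R_max = 9.759500e+19^0.25 = 99393 m

99393 m


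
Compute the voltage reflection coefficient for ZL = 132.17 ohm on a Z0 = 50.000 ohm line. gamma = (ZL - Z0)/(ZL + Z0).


gamma = (132.17 - 50.000) / (132.17 + 50.000) = 0.4511

0.4511


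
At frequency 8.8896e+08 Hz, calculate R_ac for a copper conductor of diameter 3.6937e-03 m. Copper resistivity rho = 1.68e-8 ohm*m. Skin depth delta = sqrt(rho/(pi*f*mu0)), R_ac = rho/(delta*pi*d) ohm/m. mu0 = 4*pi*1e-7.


delta = sqrt(1.68e-8 / (pi * 8.8896e+08 * 4*pi*1e-7)) = 2.187931e-06 m
R_ac = 1.68e-8 / (2.187931e-06 * pi * 3.6937e-03) = 0.6617 ohm/m

0.6617 ohm/m


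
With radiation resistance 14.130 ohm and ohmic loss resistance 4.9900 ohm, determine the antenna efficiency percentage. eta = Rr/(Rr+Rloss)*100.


eta = 14.130 / (14.130 + 4.9900) * 100 = 73.90%

73.90%


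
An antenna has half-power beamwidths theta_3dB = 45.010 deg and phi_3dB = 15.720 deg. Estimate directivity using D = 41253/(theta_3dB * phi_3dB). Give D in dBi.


D_linear = 41253 / (45.010 * 15.720) = 58.30341
D_dBi = 10 * log10(58.30341) = 17.66 dBi

17.66 dBi


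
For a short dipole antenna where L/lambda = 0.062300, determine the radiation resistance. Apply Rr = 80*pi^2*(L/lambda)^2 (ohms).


Rr = 80 * pi^2 * (0.062300)^2 = 80 * 9.869604 * 3.881290e-03 = 3.065 ohm

3.065 ohm


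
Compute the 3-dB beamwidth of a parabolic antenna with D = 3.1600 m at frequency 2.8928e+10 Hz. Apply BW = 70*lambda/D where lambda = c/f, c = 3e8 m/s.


lambda = c / f = 3.0000e+08 / 2.8928e+10 = 0.01037058 m
BW = 70 * 0.01037058 / 3.1600 = 0.2297 deg

0.2297 deg


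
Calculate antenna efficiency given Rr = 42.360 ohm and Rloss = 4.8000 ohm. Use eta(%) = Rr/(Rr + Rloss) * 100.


eta = 42.360 / (42.360 + 4.8000) * 100 = 89.82%

89.82%


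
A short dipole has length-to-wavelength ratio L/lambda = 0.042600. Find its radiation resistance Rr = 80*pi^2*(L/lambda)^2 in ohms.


Rr = 80 * pi^2 * (0.042600)^2 = 80 * 9.869604 * 1.814760e-03 = 1.433 ohm

1.433 ohm


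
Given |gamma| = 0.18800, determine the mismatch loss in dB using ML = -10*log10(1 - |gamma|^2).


ML = -10 * log10(1 - 0.18800^2) = -10 * log10(0.964656) = 0.1563 dB

0.1563 dB


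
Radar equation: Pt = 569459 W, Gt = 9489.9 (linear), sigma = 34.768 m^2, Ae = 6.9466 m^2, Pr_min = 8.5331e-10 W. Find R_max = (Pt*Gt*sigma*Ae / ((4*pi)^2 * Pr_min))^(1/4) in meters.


R^4 = 569459*9489.9*34.768*6.9466 / ((4*pi)^2 * 8.5331e-10) = 9.686113e+18
R_max = 9.686113e+18^0.25 = 55788 m

55788 m


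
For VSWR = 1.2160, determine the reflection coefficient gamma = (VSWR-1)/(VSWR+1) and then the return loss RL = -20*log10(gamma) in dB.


gamma = (1.2160 - 1) / (1.2160 + 1) = 0.09747292
RL = -20 * log10(0.09747292) = 20.22 dB

20.22 dB


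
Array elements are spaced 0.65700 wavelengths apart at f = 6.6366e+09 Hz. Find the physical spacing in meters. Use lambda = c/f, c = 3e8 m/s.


lambda = c / f = 3.0000e+08 / 6.6366e+09 = 0.04520387 m
d = 0.65700 * 0.04520387 = 0.02970 m

0.02970 m


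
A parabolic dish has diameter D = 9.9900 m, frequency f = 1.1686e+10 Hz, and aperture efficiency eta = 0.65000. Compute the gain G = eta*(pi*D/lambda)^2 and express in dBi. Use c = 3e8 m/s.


lambda = c / f = 3.0000e+08 / 1.1686e+10 = 0.02567174 m
G_linear = 0.65000 * (pi * 9.9900 / 0.02567174)^2 = 971479.1
G_dBi = 10 * log10(971479.1) = 59.87 dBi

59.87 dBi


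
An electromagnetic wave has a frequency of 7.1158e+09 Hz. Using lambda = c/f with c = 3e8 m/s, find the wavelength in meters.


lambda = c / f = 3.0000e+08 / 7.1158e+09 = 0.04216 m

0.04216 m


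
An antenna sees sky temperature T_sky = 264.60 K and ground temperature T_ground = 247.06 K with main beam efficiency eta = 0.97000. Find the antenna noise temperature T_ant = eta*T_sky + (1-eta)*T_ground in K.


T_ant = 0.97000 * 264.60 + (1 - 0.97000) * 247.06 = 264.1 K

264.1 K


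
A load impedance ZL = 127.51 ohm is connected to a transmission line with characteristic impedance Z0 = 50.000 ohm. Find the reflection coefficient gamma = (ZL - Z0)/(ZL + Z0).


gamma = (127.51 - 50.000) / (127.51 + 50.000) = 0.4367

0.4367


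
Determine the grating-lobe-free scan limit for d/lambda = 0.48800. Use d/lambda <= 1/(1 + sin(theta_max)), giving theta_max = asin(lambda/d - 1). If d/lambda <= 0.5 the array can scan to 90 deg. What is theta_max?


lambda/d - 1 = 1/0.48800 - 1 = 1.049180 >= 1
d/lambda <= 0.5, so the array can scan to endfire without grating lobes: theta_max = 90 deg

90 deg


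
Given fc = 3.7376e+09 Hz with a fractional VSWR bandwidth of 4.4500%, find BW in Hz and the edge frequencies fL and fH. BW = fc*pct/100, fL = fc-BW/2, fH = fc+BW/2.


BW = 3.7376e+09 * 4.4500/100 = 1.663232e+08 Hz
fL = 3.7376e+09 - 1.663232e+08/2 = 3.654e+09 Hz
fH = 3.7376e+09 + 1.663232e+08/2 = 3.821e+09 Hz

BW=1.663e+08 Hz, fL=3.654e+09 Hz, fH=3.821e+09 Hz


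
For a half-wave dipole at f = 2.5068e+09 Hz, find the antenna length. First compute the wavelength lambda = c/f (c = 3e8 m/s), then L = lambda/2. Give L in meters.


lambda = c / f = 3.0000e+08 / 2.5068e+09 = 0.1196745 m
L = lambda / 2 = 0.1196745 / 2 = 0.05984 m

0.05984 m


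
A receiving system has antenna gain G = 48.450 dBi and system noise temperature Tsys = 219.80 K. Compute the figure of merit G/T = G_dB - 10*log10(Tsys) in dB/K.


G/T = 48.450 - 10*log10(219.80) = 48.450 - 23.42028 = 25.03 dB/K

25.03 dB/K


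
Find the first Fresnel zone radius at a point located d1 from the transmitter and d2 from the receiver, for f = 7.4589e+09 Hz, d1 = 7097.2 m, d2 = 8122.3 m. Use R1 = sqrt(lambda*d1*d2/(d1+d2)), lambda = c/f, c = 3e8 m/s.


lambda = c / f = 3.0000e+08 / 7.4589e+09 = 0.04022041 m
R1 = sqrt(0.04022041 * 7097.2 * 8122.3 / (7097.2 + 8122.3)) = 12.34 m

12.34 m


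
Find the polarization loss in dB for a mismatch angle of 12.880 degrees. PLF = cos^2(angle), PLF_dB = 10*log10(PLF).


PLF_linear = cos^2(12.880 deg) = 0.9503112
PLF_dB = 10 * log10(0.9503112) = -0.2213 dB

-0.2213 dB


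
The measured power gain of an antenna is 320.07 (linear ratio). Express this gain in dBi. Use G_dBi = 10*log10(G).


G_dBi = 10 * log10(320.07) = 25.05 dBi

25.05 dBi


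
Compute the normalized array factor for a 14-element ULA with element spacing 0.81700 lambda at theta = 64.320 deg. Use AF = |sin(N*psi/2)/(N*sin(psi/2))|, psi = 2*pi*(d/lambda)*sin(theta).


psi = 2*pi*0.81700*sin(64.320 deg) = 4.626332 rad
AF = |sin(14*4.626332/2) / (14*sin(4.626332/2))| = 0.07987

0.07987


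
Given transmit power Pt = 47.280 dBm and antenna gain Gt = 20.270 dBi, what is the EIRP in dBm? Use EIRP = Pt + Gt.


EIRP = Pt + Gt = 47.280 + 20.270 = 67.55 dBm

67.55 dBm


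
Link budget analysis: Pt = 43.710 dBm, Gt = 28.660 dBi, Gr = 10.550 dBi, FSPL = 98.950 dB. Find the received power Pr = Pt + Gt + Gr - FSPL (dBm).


Pr = 43.710 + 28.660 + 10.550 - 98.950 = -16.03 dBm

-16.03 dBm


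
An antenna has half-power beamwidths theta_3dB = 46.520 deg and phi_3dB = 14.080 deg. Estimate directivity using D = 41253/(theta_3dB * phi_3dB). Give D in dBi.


D_linear = 41253 / (46.520 * 14.080) = 62.98153
D_dBi = 10 * log10(62.98153) = 17.99 dBi

17.99 dBi


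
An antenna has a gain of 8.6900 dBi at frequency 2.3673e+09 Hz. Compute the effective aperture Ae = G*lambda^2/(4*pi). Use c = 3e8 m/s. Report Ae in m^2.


lambda = c / f = 3.0000e+08 / 2.3673e+09 = 0.1267267 m
G_linear = 10^(8.6900/10) = 7.396053
Ae = G_linear * lambda^2 / (4*pi) = 7.396053 * 0.1267267^2 / (4*pi) = 9.452e-03 m^2

9.452e-03 m^2


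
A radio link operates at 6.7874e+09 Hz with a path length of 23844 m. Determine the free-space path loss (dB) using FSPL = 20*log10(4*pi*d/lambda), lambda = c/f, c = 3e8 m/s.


lambda = c / f = 3.0000e+08 / 6.7874e+09 = 0.04419955 m
FSPL = 20 * log10(4*pi*23844/0.04419955) = 136.6 dB

136.6 dB


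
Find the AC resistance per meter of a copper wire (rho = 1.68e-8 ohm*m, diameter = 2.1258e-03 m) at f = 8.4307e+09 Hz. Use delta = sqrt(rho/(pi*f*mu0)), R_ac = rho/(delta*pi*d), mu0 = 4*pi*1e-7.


delta = sqrt(1.68e-8 / (pi * 8.4307e+09 * 4*pi*1e-7)) = 7.104654e-07 m
R_ac = 1.68e-8 / (7.104654e-07 * pi * 2.1258e-03) = 3.541 ohm/m

3.541 ohm/m


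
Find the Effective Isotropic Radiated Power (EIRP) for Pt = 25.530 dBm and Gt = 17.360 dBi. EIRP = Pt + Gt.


EIRP = Pt + Gt = 25.530 + 17.360 = 42.89 dBm

42.89 dBm


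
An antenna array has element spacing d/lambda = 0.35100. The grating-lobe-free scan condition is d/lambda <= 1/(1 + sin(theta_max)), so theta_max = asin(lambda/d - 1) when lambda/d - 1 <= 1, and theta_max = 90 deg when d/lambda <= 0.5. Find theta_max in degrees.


lambda/d - 1 = 1/0.35100 - 1 = 1.849003 >= 1
d/lambda <= 0.5, so the array can scan to endfire without grating lobes: theta_max = 90 deg

90 deg


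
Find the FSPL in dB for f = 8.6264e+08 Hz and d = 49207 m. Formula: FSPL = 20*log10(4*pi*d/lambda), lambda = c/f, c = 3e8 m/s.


lambda = c / f = 3.0000e+08 / 8.6264e+08 = 0.3477696 m
FSPL = 20 * log10(4*pi*49207/0.3477696) = 125.0 dB

125.0 dB


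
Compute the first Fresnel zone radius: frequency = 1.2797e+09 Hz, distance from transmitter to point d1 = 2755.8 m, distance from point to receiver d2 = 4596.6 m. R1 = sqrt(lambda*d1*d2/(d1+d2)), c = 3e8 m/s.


lambda = c / f = 3.0000e+08 / 1.2797e+09 = 0.2344299 m
R1 = sqrt(0.2344299 * 2755.8 * 4596.6 / (2755.8 + 4596.6)) = 20.10 m

20.10 m


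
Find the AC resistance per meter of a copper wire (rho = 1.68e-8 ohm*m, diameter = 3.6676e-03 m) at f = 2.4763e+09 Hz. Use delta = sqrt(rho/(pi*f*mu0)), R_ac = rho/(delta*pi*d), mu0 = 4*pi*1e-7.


delta = sqrt(1.68e-8 / (pi * 2.4763e+09 * 4*pi*1e-7)) = 1.310911e-06 m
R_ac = 1.68e-8 / (1.310911e-06 * pi * 3.6676e-03) = 1.112 ohm/m

1.112 ohm/m


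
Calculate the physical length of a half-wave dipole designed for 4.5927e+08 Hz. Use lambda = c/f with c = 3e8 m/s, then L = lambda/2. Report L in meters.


lambda = c / f = 3.0000e+08 / 4.5927e+08 = 0.6532105 m
L = lambda / 2 = 0.6532105 / 2 = 0.3266 m

0.3266 m


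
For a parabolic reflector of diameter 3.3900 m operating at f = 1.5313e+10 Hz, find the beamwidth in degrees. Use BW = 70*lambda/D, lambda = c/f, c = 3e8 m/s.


lambda = c / f = 3.0000e+08 / 1.5313e+10 = 0.01959120 m
BW = 70 * 0.01959120 / 3.3900 = 0.4045 deg

0.4045 deg


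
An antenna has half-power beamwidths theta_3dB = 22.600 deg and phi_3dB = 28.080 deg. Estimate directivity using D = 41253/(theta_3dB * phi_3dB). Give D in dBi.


D_linear = 41253 / (22.600 * 28.080) = 65.00548
D_dBi = 10 * log10(65.00548) = 18.13 dBi

18.13 dBi


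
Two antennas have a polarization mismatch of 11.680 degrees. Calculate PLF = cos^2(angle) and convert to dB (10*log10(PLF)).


PLF_linear = cos^2(11.680 deg) = 0.9590158
PLF_dB = 10 * log10(0.9590158) = -0.1817 dB

-0.1817 dB


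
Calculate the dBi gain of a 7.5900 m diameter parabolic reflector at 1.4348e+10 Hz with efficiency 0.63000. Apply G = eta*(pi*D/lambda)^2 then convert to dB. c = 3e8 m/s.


lambda = c / f = 3.0000e+08 / 1.4348e+10 = 0.02090884 m
G_linear = 0.63000 * (pi * 7.5900 / 0.02090884)^2 = 819339.6
G_dBi = 10 * log10(819339.6) = 59.13 dBi

59.13 dBi


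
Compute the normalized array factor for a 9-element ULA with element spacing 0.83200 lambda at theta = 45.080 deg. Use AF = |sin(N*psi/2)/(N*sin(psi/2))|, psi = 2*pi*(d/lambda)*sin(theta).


psi = 2*pi*0.83200*sin(45.080 deg) = 3.701636 rad
AF = |sin(9*3.701636/2) / (9*sin(3.701636/2))| = 0.09400

0.09400


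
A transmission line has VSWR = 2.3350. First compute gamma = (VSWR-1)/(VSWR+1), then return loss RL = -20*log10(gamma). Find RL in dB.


gamma = (2.3350 - 1) / (2.3350 + 1) = 0.4002999
RL = -20 * log10(0.4002999) = 7.952 dB

7.952 dB


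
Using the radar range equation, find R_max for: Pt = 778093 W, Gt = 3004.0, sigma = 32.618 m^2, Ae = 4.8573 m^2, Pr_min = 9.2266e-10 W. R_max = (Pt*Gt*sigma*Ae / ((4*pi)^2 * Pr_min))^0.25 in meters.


R^4 = 778093*3004.0*32.618*4.8573 / ((4*pi)^2 * 9.2266e-10) = 2.541688e+18
R_max = 2.541688e+18^0.25 = 39928 m

39928 m


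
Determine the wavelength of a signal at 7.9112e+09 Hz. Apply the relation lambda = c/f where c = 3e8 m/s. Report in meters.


lambda = c / f = 3.0000e+08 / 7.9112e+09 = 0.03792 m

0.03792 m


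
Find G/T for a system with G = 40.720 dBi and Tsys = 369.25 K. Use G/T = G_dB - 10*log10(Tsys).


G/T = 40.720 - 10*log10(369.25) = 40.720 - 25.67321 = 15.05 dB/K

15.05 dB/K


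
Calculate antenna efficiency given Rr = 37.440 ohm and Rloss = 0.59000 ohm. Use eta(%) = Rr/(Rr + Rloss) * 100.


eta = 37.440 / (37.440 + 0.59000) * 100 = 98.45%

98.45%


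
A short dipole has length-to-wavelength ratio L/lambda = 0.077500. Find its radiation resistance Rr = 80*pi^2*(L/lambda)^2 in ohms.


Rr = 80 * pi^2 * (0.077500)^2 = 80 * 9.869604 * 6.006250e-03 = 4.742 ohm

4.742 ohm


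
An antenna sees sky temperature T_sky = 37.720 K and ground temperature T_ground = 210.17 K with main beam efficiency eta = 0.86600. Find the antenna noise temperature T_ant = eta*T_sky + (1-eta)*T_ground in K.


T_ant = 0.86600 * 37.720 + (1 - 0.86600) * 210.17 = 60.83 K

60.83 K


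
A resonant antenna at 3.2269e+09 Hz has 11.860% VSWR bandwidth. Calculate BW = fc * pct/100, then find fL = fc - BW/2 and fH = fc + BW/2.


BW = 3.2269e+09 * 11.860/100 = 3.827103e+08 Hz
fL = 3.2269e+09 - 3.827103e+08/2 = 3.036e+09 Hz
fH = 3.2269e+09 + 3.827103e+08/2 = 3.418e+09 Hz

BW=3.827e+08 Hz, fL=3.036e+09 Hz, fH=3.418e+09 Hz


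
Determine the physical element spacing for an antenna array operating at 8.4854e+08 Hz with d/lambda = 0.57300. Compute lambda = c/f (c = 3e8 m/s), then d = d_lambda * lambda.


lambda = c / f = 3.0000e+08 / 8.4854e+08 = 0.3535484 m
d = 0.57300 * 0.3535484 = 0.2026 m

0.2026 m


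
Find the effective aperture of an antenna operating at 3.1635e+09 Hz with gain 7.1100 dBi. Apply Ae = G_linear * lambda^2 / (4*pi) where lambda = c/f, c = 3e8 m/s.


lambda = c / f = 3.0000e+08 / 3.1635e+09 = 0.09483167 m
G_linear = 10^(7.1100/10) = 5.140437
Ae = G_linear * lambda^2 / (4*pi) = 5.140437 * 0.09483167^2 / (4*pi) = 3.679e-03 m^2

3.679e-03 m^2


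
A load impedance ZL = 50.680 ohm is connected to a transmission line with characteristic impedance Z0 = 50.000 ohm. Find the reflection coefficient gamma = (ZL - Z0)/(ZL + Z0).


gamma = (50.680 - 50.000) / (50.680 + 50.000) = 6.754e-03

6.754e-03


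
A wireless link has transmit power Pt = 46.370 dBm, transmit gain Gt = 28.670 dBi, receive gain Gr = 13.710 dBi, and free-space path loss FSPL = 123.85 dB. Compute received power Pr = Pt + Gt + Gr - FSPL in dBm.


Pr = 46.370 + 28.670 + 13.710 - 123.85 = -35.10 dBm

-35.10 dBm


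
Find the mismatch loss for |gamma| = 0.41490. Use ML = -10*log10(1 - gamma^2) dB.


ML = -10 * log10(1 - 0.41490^2) = -10 * log10(0.82785799) = 0.8204 dB

0.8204 dB


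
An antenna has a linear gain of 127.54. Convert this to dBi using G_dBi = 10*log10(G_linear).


G_dBi = 10 * log10(127.54) = 21.06 dBi

21.06 dBi


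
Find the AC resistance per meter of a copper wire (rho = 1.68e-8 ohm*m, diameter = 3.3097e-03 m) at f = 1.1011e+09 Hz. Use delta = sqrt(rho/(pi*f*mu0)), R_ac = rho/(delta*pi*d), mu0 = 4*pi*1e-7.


delta = sqrt(1.68e-8 / (pi * 1.1011e+09 * 4*pi*1e-7)) = 1.965900e-06 m
R_ac = 1.68e-8 / (1.965900e-06 * pi * 3.3097e-03) = 0.8219 ohm/m

0.8219 ohm/m


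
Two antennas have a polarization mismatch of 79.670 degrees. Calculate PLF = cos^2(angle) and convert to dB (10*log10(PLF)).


PLF_linear = cos^2(79.670 deg) = 0.03215471
PLF_dB = 10 * log10(0.03215471) = -14.93 dB

-14.93 dB


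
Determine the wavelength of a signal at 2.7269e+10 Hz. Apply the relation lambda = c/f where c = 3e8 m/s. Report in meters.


lambda = c / f = 3.0000e+08 / 2.7269e+10 = 0.01100 m

0.01100 m


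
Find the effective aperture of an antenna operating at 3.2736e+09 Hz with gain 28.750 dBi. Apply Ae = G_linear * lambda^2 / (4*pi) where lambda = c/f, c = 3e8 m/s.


lambda = c / f = 3.0000e+08 / 3.2736e+09 = 0.09164223 m
G_linear = 10^(28.750/10) = 749.8942
Ae = G_linear * lambda^2 / (4*pi) = 749.8942 * 0.09164223^2 / (4*pi) = 0.5012 m^2

0.5012 m^2


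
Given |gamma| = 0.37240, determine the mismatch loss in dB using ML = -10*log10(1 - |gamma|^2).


ML = -10 * log10(1 - 0.37240^2) = -10 * log10(0.86131824) = 0.6484 dB

0.6484 dB


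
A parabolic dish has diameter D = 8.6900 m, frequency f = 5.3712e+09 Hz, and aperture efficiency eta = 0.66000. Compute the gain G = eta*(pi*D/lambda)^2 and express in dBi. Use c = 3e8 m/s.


lambda = c / f = 3.0000e+08 / 5.3712e+09 = 0.05585344 m
G_linear = 0.66000 * (pi * 8.6900 / 0.05585344)^2 = 157682.5
G_dBi = 10 * log10(157682.5) = 51.98 dBi

51.98 dBi


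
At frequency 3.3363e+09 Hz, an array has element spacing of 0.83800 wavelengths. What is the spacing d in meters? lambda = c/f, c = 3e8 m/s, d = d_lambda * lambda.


lambda = c / f = 3.0000e+08 / 3.3363e+09 = 0.08991997 m
d = 0.83800 * 0.08991997 = 0.07535 m

0.07535 m


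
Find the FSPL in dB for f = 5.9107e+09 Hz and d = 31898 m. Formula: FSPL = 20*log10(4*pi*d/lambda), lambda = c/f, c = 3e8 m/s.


lambda = c / f = 3.0000e+08 / 5.9107e+09 = 0.05075541 m
FSPL = 20 * log10(4*pi*31898/0.05075541) = 137.9 dB

137.9 dB
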